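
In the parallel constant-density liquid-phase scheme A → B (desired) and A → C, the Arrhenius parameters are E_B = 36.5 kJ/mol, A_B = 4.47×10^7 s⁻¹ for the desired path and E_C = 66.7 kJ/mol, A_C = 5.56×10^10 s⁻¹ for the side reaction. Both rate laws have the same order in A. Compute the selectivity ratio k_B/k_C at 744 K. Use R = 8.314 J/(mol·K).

k_B/k_C = (A_B/A_C)·exp[−(E_B−E_C)/(RT)] = (A_B/A_C)·exp[(E_C−E_B)/(RT)].
(E_C−E_B)/(RT) = (66.7−36.5)×10³/(8.314×744) = 30200/6186 = 4.882.
k_B/k_C = (4.47×10^7/5.56×10^10)·exp(4.882) = 8.040×10^-4 × 131.9 = 0.106.

0.106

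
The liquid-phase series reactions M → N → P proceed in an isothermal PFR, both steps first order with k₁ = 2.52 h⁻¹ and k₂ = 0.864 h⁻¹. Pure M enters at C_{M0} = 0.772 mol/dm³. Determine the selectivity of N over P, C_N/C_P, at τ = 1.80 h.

0.446

For first-order series with pure M initially, C_N(τ) = k₁C_{M0}/(k₂−k₁)·(e^(−k₁τ) − e^(−k₂τ)).
e^(−k₁τ) = e^(−2.52×1.80) = e^(−4.536) = 0.01072; e^(−k₂τ) = e^(−1.555) = 0.2111.
C_N = 2.52×0.772/(0.864−2.52) × (0.01072−0.2111) = (-1.175)×(-0.2004) = 0.2355 mol/dm³.
C_M = C_{M0}e^(−k₁τ) = 0.008273 mol/dm³, so C_P = C_{M0}−C_M−C_N = 0.5283 mol/dm³; C_N/C_P = 0.446.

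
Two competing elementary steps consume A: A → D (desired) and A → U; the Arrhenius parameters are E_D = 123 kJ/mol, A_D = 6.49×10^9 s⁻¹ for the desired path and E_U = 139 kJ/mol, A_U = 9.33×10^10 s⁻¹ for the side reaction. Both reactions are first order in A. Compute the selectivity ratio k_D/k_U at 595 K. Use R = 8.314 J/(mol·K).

1.77

k_D/k_U = (A_D/A_U)·exp[−(E_D−E_U)/(RT)] = (A_D/A_U)·exp[(E_U−E_D)/(RT)].
(E_U−E_D)/(RT) = (139−123)×10³/(8.314×595) = 16000/4947 = 3.234.
k_D/k_U = (6.49×10^9/9.33×10^10)·exp(3.234) = 0.06956 × 25.39 = 1.77.
Since E_D < E_U, lowering the temperature improves selectivity toward D.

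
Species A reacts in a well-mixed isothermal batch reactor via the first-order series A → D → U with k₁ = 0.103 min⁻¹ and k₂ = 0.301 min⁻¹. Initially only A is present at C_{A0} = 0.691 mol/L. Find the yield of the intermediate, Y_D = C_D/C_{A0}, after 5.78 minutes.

The intermediate concentration in a first-order A→B→C sequence is C_D = k₁C_{A0}(e^(−k₁t) − e^(−k₂t))/(k₂−k₁).
e^(−k₁t) = e^(−0.103×5.78) = e^(−0.5953) = 0.5514; e^(−k₂t) = e^(−1.740) = 0.1756.
C_D = 0.103×0.691/(0.301−0.103) × (0.5514−0.1756) = 0.3595×0.3758 = 0.1351 mol/L.
Y_D = C_D/C_{A0} = 0.1351/0.691 = 0.196.

0.196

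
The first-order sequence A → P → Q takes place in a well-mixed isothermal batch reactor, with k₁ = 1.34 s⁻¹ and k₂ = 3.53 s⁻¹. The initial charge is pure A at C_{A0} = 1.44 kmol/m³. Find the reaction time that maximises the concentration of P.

For first-order series the maximum of C_P occurs at t_opt = ln(k₂/k₁)/(k₂−k₁).
= ln(3.53/1.34)/(3.53−1.34) = ln(2.634)/2.190 = 0.9686/2.190 = 0.442 s.

0.442 s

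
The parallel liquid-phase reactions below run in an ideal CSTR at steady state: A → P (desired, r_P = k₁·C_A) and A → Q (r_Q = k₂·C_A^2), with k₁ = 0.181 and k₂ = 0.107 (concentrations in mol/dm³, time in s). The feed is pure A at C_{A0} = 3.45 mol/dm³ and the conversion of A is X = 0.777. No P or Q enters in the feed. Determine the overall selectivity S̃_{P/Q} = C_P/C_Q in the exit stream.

2.20

Exit C_A = C_{A0}(1−X) = 3.45×0.223 = 0.7693 mol/dm³.
Rates in a CSTR are evaluated at the outlet concentration: r_P = 0.181×0.7693 = 0.1393, r_Q = 0.107×0.7693^2 = 0.06333.
Overall selectivity = C_P/C_Q = r_Pτ/(r_Qτ) = r_P/r_Q = 2.20.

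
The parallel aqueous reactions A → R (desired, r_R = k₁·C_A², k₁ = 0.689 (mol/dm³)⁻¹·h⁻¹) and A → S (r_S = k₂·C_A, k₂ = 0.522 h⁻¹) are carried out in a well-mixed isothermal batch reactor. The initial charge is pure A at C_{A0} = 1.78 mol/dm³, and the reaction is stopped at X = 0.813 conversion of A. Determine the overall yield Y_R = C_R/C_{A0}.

C_A = C_{A0}(1−X) = 0.3329 mol/dm³.
Along a PFR/batch, dC_S/dC_A = −r_S/(r_R+r_S) = −k₂/(k₂+k₁·C_A).
Integrating from C_{A0} to C_A: C_S = (0.522/0.689)·ln[(0.522+0.689·1.78)/(0.522+0.689·0.333)] = 0.7576·ln(1.748/0.7513) = 0.6399 mol/dm³.
Then C_R = (C_{A0}−C_A) − C_S = 1.447 − 0.6399 = 0.8072 mol/dm³.
Y_R = C_R/C_{A0} = 0.8072/1.78 = 0.454.

0.454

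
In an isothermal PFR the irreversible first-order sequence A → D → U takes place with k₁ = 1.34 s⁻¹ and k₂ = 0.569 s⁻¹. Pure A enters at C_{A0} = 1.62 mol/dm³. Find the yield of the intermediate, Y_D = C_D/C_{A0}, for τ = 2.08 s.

The intermediate concentration in a first-order A→B→C sequence is C_D = k₁C_{A0}(e^(−k₁τ) − e^(−k₂τ))/(k₂−k₁).
e^(−k₁τ) = e^(−1.34×2.08) = e^(−2.787) = 0.06159; e^(−k₂τ) = e^(−1.184) = 0.3062.
C_D = 1.34×1.62/(0.569−1.34) × (0.06159−0.3062) = (-2.816)×(-0.2446) = 0.6887 mol/dm³.
Y_D = C_D/C_{A0} = 0.6887/1.62 = 0.425.

0.425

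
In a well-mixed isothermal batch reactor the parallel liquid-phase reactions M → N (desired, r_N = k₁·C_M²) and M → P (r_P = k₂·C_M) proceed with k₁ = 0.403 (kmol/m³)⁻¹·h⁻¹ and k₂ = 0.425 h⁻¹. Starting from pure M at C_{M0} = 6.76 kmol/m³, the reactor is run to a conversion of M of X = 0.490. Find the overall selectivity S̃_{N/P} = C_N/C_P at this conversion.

C_M = C_{M0}(1−X) = 3.448 kmol/m³.
Along a PFR/batch, dC_P/dC_M = −r_P/(r_N+r_P) = −k₂/(k₂+k₁·C_M).
Integrating from C_{M0} to C_M: C_P = (0.425/0.403)·ln[(0.425+0.403·6.76)/(0.425+0.403·3.45)] = 1.055·ln(3.149/1.814) = 0.5815 kmol/m³.
Then C_N = (C_{M0}−C_M) − C_P = 3.312 − 0.5815 = 2.731 kmol/m³.
S̃_{N/P} = C_N/C_P = 2.731/0.5815 = 4.70.

4.70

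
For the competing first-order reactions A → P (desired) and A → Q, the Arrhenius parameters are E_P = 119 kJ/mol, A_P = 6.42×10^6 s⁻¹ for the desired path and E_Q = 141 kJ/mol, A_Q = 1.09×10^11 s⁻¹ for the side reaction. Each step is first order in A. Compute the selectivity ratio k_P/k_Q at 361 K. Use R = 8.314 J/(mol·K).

0.0898

k_P/k_Q = (A_P/A_Q)·exp[−(E_P−E_Q)/(RT)] = (A_P/A_Q)·exp[(E_Q−E_P)/(RT)].
(E_Q−E_P)/(RT) = (141−119)×10³/(8.314×361) = 22000/3001 = 7.330.
k_P/k_Q = (6.42×10^6/1.09×10^11)·exp(7.330) = 5.890×10^-5 × 1525 = 0.0898.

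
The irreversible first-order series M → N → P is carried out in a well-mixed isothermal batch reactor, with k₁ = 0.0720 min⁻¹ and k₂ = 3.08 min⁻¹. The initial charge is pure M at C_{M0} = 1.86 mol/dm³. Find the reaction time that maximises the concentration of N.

1.25 min

The intermediate peaks when r₁ = r₂, i.e. k₁e^(−k₁t) = k₂e^(−k₂t), giving t_opt = ln(k₂/k₁)/(k₂−k₁).
= ln(3.08/0.0720)/(3.08−0.0720) = ln(42.78)/3.008 = 3.756/3.008 = 1.25 min.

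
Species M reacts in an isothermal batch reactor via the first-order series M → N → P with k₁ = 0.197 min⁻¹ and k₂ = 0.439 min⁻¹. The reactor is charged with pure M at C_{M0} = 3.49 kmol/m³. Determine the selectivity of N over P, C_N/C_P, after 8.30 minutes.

For first-order series with pure M initially, C_N(t) = k₁C_{M0}/(k₂−k₁)·(e^(−k₁t) − e^(−k₂t)).
e^(−k₁t) = e^(−0.197×8.30) = e^(−1.635) = 0.1949; e^(−k₂t) = e^(−3.644) = 0.02616.
C_N = 0.197×3.49/(0.439−0.197) × (0.1949−0.02616) = 2.841×0.1688 = 0.4795 kmol/m³.
C_M = C_{M0}e^(−k₁t) = 0.6803 kmol/m³, so C_P = C_{M0}−C_M−C_N = 2.330 kmol/m³; C_N/C_P = 0.206.

0.206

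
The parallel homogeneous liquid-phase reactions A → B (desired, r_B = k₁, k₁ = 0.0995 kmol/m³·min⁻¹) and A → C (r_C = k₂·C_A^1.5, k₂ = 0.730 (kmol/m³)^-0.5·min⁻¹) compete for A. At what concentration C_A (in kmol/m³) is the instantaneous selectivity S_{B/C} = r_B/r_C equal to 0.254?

S_{B/C} = (k₁/k₂)·C_A^-1.5 ⇒ C_A = (S·k₂/k₁)^(1/(-1.5)).
= (0.254×0.730/0.0995)^(-0.6667) = (1.864)^(-0.6667) = 0.660 kmol/m³.

0.660 kmol/m³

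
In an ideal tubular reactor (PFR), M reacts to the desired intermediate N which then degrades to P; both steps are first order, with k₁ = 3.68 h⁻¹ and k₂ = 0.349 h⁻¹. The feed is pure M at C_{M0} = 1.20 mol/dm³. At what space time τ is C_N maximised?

0.707 h

For first-order series the maximum of C_N occurs at τ_opt = ln(k₂/k₁)/(k₂−k₁).
= ln(0.349/3.68)/(0.349−3.68) = ln(0.09484)/-3.331 = -2.356/-3.331 = 0.707 h.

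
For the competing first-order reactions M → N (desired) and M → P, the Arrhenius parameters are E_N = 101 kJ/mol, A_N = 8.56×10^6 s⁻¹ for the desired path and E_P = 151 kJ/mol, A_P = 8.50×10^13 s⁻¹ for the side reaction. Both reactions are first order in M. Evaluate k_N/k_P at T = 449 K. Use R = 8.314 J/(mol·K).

Since both paths have the same order in M, the concentration cancels and S_{N/P} = k_N/k_P = (A_N/A_P)·exp[(E_P−E_N)/(RT)].
(E_P−E_N)/(RT) = (151−101)×10³/(8.314×449) = 50000/3733 = 13.39.
k_N/k_P = (8.56×10^6/8.50×10^13)·exp(13.39) = 1.007×10^-7 × 6.561×10^5 = 0.0661.

0.0661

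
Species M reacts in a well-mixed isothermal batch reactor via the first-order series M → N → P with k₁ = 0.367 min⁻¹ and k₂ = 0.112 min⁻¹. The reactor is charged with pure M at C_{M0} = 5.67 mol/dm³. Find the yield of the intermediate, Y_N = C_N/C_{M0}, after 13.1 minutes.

0.320

Solving the coupled first-order balances gives C_N(t) = [k₁/(k₂−k₁)]·C_{M0}·(e^(−k₁t) − e^(−k₂t)).
e^(−k₁t) = e^(−0.367×13.1) = e^(−4.808) = 0.008167; e^(−k₂t) = e^(−1.467) = 0.2306.
C_N = 0.367×5.67/(0.112−0.367) × (0.008167−0.2306) = (-8.160)×(-0.2224) = 1.815 mol/dm³.
Y_N = C_N/C_{M0} = 1.815/5.67 = 0.320.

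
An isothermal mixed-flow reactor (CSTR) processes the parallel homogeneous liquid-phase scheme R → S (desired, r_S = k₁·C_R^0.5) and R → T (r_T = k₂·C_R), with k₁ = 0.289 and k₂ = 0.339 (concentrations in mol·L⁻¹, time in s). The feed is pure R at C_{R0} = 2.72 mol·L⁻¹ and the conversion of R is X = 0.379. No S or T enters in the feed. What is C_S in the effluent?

Exit C_R = C_{R0}(1−X) = 2.72×0.621 = 1.689 mol·L⁻¹.
Rates in a CSTR are evaluated at the outlet concentration: r_S = 0.289×1.689^0.5 = 0.3756, r_T = 0.339×1.689 = 0.5726.
Fraction of consumed R going to S: r_S/(r_S+r_T) = 0.3961.
C_S = 0.3961·C_{R0}·X = 0.3961×2.72×0.379 = 0.408 mol·L⁻¹.

0.408 mol·L⁻¹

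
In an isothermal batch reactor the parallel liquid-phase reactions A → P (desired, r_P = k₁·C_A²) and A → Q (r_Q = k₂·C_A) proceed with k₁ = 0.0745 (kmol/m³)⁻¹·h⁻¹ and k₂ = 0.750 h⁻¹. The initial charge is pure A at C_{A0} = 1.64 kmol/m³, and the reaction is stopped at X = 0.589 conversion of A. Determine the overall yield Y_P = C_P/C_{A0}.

C_A = C_{A0}(1−X) = 0.6740 kmol/m³.
Along a PFR/batch, dC_Q/dC_A = −r_Q/(r_P+r_Q) = −k₂/(k₂+k₁·C_A).
Integrating from C_{A0} to C_A: C_Q = (0.750/0.0745)·ln[(0.750+0.0745·1.64)/(0.750+0.0745·0.674)] = 10.07·ln(0.8722/0.8002) = 0.8669 kmol/m³.
Then C_P = (C_{A0}−C_A) − C_Q = 0.9660 − 0.8669 = 0.09904 kmol/m³.
Y_P = C_P/C_{A0} = 0.09904/1.64 = 0.0604.

0.0604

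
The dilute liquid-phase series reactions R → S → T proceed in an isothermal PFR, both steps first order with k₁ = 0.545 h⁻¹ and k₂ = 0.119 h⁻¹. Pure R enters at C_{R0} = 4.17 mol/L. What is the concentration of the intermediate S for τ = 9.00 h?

1.79 mol/L

For first-order series with pure R initially, C_S(τ) = k₁C_{R0}/(k₂−k₁)·(e^(−k₁τ) − e^(−k₂τ)).
e^(−k₁τ) = e^(−0.545×9.00) = e^(−4.905) = 0.007409; e^(−k₂τ) = e^(−1.071) = 0.3427.
C_S = 0.545×4.17/(0.119−0.545) × (0.007409−0.3427) = (-5.335)×(-0.3353) = 1.789 mol/L.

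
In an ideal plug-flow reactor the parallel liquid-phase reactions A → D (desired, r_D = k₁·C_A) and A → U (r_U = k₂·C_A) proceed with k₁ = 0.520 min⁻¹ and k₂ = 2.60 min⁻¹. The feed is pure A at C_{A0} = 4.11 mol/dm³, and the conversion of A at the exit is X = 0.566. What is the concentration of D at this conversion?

C_A = C_{A0}(1−X) = 1.784 mol/dm³.
Both paths are first order in A, so the instantaneous fraction to D is constant: dC_D/d(−C_A) = k₁/(k₁+k₂) = 0.1667.
C_D = 0.1667·(C_{A0}−C_A) = 0.1667×2.326 = 0.388 mol/dm³.

0.388 mol/dm³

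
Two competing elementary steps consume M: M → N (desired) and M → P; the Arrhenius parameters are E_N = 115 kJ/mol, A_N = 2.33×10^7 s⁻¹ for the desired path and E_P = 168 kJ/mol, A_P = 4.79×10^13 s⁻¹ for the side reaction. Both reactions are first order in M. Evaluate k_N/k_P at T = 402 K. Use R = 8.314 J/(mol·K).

Since both paths have the same order in M, the concentration cancels and S_{N/P} = k_N/k_P = (A_N/A_P)·exp[(E_P−E_N)/(RT)].
(E_P−E_N)/(RT) = (168−115)×10³/(8.314×402) = 53000/3342 = 15.86.
k_N/k_P = (2.33×10^7/4.79×10^13)·exp(15.86) = 4.864×10^-7 × 7.707×10^6 = 3.75.

3.75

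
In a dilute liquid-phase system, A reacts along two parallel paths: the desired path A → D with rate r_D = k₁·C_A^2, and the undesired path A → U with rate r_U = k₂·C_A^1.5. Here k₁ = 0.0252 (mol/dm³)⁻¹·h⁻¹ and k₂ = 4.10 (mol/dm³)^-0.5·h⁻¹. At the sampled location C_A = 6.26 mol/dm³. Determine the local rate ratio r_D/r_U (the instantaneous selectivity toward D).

0.0154

S_{D/U} = r_D/r_U = (k₁·C_A^2)/(k₂·C_A^1.5) = (k₁/k₂)·C_A^0.5.
= (0.0252×6.260^2) / (4.10×6.260^1.5) = 0.9875/64.22 = 0.0154.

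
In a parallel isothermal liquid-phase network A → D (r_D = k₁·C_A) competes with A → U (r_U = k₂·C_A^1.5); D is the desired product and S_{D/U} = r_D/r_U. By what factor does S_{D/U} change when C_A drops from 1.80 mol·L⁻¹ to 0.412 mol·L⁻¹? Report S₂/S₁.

2.09

S_{D/U} = (k₁/k₂)·C_A^-0.5, so S₂/S₁ = (C_{A,2}/C_{A,1})^-0.5.
= (0.412/1.80)^(-0.5) = (0.2289)^(-0.5) = 2.09.
Selectivity toward D rises as C_A falls — low-concentration operation is favoured.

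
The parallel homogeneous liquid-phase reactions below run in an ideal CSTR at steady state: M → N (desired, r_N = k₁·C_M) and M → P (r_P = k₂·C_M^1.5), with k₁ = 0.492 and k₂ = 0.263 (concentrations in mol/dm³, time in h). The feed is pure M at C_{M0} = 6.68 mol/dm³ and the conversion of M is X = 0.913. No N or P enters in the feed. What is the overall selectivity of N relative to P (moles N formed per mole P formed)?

2.45

Exit C_M = C_{M0}(1−X) = 6.68×0.0870 = 0.5812 mol/dm³.
In a CSTR the entire volume is at exit conditions, so r_N = 0.492×0.5812 = 0.2859 and r_P = 0.263×0.5812^1.5 = 0.1165.
Overall selectivity = C_N/C_P = r_Nτ/(r_Pτ) = r_N/r_P = 2.45.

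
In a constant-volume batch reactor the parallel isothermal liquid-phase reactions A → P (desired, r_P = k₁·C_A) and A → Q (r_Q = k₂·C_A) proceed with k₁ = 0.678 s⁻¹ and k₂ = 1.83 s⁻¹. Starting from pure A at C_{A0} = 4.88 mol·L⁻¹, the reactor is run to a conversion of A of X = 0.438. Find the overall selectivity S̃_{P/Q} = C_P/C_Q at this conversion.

C_A = C_{A0}(1−X) = 2.743 mol·L⁻¹.
Both paths are first order in A, so the instantaneous fraction to P is constant: dC_P/d(−C_A) = k₁/(k₁+k₂) = 0.2703.
C_P = 0.2703·(C_{A0}−C_A) = 0.2703×2.137 = 0.578 mol·L⁻¹.
C_Q = (C_{A0}−C_A)−C_P = 1.560 mol·L⁻¹; S̃_{P/Q} = 0.5778/1.560 = 0.370.

0.370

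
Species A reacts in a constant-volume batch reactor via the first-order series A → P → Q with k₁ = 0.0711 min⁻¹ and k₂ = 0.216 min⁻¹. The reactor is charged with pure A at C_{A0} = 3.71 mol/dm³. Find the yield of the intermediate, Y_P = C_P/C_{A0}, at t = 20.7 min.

0.107

Solving the coupled first-order balances gives C_P(t) = [k₁/(k₂−k₁)]·C_{A0}·(e^(−k₁t) − e^(−k₂t)).
e^(−k₁t) = e^(−0.0711×20.7) = e^(−1.472) = 0.2295; e^(−k₂t) = e^(−4.471) = 0.01143.
C_P = 0.0711×3.71/(0.216−0.0711) × (0.2295−0.01143) = 1.820×0.2181 = 0.3970 mol/dm³.
Y_P = C_P/C_{A0} = 0.3970/3.71 = 0.107.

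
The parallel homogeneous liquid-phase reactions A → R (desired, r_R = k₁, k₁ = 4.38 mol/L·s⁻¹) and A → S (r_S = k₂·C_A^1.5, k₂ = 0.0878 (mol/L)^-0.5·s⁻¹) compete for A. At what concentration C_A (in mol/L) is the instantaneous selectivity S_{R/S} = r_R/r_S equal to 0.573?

19.6 mol/L

S_{R/S} = (k₁/k₂)·C_A^-1.5 ⇒ C_A = (S·k₂/k₁)^(1/(-1.5)).
= (0.573×0.0878/4.38)^(-0.6667) = (0.01149)^(-0.6667) = 19.6 mol/L.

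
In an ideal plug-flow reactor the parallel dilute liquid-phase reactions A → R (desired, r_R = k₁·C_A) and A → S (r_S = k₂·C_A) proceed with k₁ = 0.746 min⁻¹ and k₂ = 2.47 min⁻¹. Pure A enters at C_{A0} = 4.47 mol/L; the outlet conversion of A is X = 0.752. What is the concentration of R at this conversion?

C_A = C_{A0}(1−X) = 1.109 mol/L.
Both paths are first order in A, so the instantaneous fraction to R is constant: dC_R/d(−C_A) = k₁/(k₁+k₂) = 0.2320.
C_R = 0.2320·(C_{A0}−C_A) = 0.2320×3.361 = 0.780 mol/L.

0.780 mol/L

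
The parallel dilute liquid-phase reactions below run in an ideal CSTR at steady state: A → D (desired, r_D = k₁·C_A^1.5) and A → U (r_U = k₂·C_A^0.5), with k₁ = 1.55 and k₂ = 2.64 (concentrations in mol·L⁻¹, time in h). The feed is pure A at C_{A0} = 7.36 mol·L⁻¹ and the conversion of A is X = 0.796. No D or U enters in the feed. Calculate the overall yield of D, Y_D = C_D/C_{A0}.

Exit C_A = C_{A0}(1−X) = 7.36×0.204 = 1.501 mol·L⁻¹.
Rates in a CSTR are evaluated at the outlet concentration: r_D = 1.55×1.501^1.5 = 2.852, r_U = 2.64×1.501^0.5 = 3.235.
Fraction of consumed A going to D: r_D/(r_D+r_U) = 0.4685.
C_D = 0.4685·C_{A0}·X = 0.4685×7.36×0.796 = 2.74 mol·L⁻¹; Y_D = C_D/C_{A0} = 0.373.

0.373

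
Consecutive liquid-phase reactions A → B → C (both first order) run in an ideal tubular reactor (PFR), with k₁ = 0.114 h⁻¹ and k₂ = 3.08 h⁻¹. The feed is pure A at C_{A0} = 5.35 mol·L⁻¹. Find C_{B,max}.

0.174 mol·L⁻¹

At the optimum, C_{B,max}/C_{A0} = (k₁/k₂)^[k₂/(k₂−k₁)].
= (0.114/3.08)^(3.08/(3.08−0.114)) = (0.03701)^(1.038) = 0.03261.
C_{B,max} = 0.03261×5.35 = 0.174 mol·L⁻¹.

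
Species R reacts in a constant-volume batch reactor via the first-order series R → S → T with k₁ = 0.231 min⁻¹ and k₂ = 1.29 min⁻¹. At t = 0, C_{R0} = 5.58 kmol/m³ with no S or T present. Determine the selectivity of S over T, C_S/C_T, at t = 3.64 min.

For first-order series with pure R initially, C_S(t) = k₁C_{R0}/(k₂−k₁)·(e^(−k₁t) − e^(−k₂t)).
e^(−k₁t) = e^(−0.231×3.64) = e^(−0.8408) = 0.4313; e^(−k₂t) = e^(−4.696) = 0.009135.
C_S = 0.231×5.58/(1.29−0.231) × (0.4313−0.009135) = 1.217×0.4222 = 0.5139 kmol/m³.
C_R = C_{R0}e^(−k₁t) = 2.407 kmol/m³, so C_T = C_{R0}−C_R−C_S = 2.659 kmol/m³; C_S/C_T = 0.193.

0.193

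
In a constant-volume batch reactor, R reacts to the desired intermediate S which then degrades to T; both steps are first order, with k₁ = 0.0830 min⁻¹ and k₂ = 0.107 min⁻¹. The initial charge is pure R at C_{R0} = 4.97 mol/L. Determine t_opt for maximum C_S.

10.6 min

The intermediate peaks when r₁ = r₂, i.e. k₁e^(−k₁t) = k₂e^(−k₂t), giving t_opt = ln(k₂/k₁)/(k₂−k₁).
= ln(0.107/0.0830)/(0.107−0.0830) = ln(1.289)/0.02400 = 0.2540/0.02400 = 10.6 min.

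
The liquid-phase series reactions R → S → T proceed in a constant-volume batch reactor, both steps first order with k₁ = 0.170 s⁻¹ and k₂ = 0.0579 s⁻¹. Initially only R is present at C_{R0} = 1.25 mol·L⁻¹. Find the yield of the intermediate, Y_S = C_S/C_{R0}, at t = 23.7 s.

0.358

Solving the coupled first-order balances gives C_S(t) = [k₁/(k₂−k₁)]·C_{R0}·(e^(−k₁t) − e^(−k₂t)).
e^(−k₁t) = e^(−0.170×23.7) = e^(−4.029) = 0.01779; e^(−k₂t) = e^(−1.372) = 0.2535.
C_S = 0.170×1.25/(0.0579−0.170) × (0.01779−0.2535) = (-1.896)×(-0.2357) = 0.4469 mol·L⁻¹.
Y_S = C_S/C_{R0} = 0.4469/1.25 = 0.358.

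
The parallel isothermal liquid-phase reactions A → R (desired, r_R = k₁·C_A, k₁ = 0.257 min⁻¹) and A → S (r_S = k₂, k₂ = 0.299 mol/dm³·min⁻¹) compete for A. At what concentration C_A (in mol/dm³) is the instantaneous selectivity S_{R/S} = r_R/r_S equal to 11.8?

13.7 mol/dm³

S_{R/S} = (k₁/k₂)·C_A ⇒ C_A = S·k₂/k₁.
= 11.8×0.299/0.257 = 13.7 mol/dm³.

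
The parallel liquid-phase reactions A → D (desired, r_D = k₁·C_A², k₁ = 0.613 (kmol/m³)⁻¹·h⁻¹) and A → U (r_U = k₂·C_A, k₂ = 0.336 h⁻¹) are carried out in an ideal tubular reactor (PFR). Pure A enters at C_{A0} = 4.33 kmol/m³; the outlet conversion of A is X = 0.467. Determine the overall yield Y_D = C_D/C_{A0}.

0.399

C_A = C_{A0}(1−X) = 2.308 kmol/m³.
Along a PFR/batch, dC_U/dC_A = −r_U/(r_D+r_U) = −k₂/(k₂+k₁·C_A).
Integrating from C_{A0} to C_A: C_U = (0.336/0.613)·ln[(0.336+0.613·4.33)/(0.336+0.613·2.31)] = 0.5481·ln(2.990/1.751) = 0.2934 kmol/m³.
Then C_D = (C_{A0}−C_A) − C_U = 2.022 − 0.2934 = 1.729 kmol/m³.
Y_D = C_D/C_{A0} = 1.729/4.33 = 0.399.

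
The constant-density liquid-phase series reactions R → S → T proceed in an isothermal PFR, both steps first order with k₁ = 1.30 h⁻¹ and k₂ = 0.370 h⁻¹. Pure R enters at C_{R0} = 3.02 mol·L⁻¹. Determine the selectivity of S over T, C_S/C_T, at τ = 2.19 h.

Solving the coupled first-order balances gives C_S(τ) = [k₁/(k₂−k₁)]·C_{R0}·(e^(−k₁τ) − e^(−k₂τ)).
e^(−k₁τ) = e^(−1.30×2.19) = e^(−2.847) = 0.05802; e^(−k₂τ) = e^(−0.8103) = 0.4447.
C_S = 1.30×3.02/(0.370−1.30) × (0.05802−0.4447) = (-4.222)×(-0.3867) = 1.632 mol·L⁻¹.
C_R = C_{R0}e^(−k₁τ) = 0.1752 mol·L⁻¹, so C_T = C_{R0}−C_R−C_S = 1.212 mol·L⁻¹; C_S/C_T = 1.35.

1.35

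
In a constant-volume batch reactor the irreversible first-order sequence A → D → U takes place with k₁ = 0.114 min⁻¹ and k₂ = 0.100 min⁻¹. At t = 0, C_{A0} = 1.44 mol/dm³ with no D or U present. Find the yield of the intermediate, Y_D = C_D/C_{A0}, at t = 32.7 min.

0.114

The intermediate concentration in a first-order A→B→C sequence is C_D = k₁C_{A0}(e^(−k₁t) − e^(−k₂t))/(k₂−k₁).
e^(−k₁t) = e^(−0.114×32.7) = e^(−3.728) = 0.02405; e^(−k₂t) = e^(−3.270) = 0.03801.
C_D = 0.114×1.44/(0.100−0.114) × (0.02405−0.03801) = (-11.73)×(-0.01396) = 0.1637 mol/dm³.
Y_D = C_D/C_{A0} = 0.1637/1.44 = 0.114.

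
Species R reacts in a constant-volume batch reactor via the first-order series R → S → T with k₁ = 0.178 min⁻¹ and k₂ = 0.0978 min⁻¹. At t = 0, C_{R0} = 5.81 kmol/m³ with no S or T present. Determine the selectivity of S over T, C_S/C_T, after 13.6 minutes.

0.748

The intermediate concentration in a first-order A→B→C sequence is C_S = k₁C_{R0}(e^(−k₁t) − e^(−k₂t))/(k₂−k₁).
e^(−k₁t) = e^(−0.178×13.6) = e^(−2.421) = 0.08885; e^(−k₂t) = e^(−1.330) = 0.2645.
C_S = 0.178×5.81/(0.0978−0.178) × (0.08885−0.2645) = (-12.90)×(-0.1756) = 2.264 kmol/m³.
C_R = C_{R0}e^(−k₁t) = 0.5162 kmol/m³, so C_T = C_{R0}−C_R−C_S = 3.029 kmol/m³; C_S/C_T = 0.748.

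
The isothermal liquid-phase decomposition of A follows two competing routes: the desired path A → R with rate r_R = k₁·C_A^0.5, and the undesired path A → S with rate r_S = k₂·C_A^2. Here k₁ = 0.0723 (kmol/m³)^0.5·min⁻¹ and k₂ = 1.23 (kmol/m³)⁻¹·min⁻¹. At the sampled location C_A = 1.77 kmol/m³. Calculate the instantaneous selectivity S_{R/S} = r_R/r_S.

0.0250

S_{R/S} = r_R/r_S = (k₁·C_A^0.5)/(k₂·C_A^2) = (k₁/k₂)·C_A^-1.5.
= (0.0723×1.770^0.5) / (1.23×1.770^2) = 0.09619/3.853 = 0.0250.
The undesired path is higher order in A, so low C_A (CSTR or dilute feed) favours R.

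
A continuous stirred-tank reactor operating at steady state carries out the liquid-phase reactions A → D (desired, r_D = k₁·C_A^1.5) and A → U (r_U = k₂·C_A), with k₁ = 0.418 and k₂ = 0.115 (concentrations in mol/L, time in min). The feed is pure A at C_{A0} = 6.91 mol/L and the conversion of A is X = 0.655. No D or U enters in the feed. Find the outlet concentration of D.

Exit C_A = C_{A0}(1−X) = 6.91×0.345 = 2.384 mol/L.
Rates in a CSTR are evaluated at the outlet concentration: r_D = 0.418×2.384^1.5 = 1.539, r_U = 0.115×2.384 = 0.2742.
Fraction of consumed A going to D: r_D/(r_D+r_U) = 0.8488.
C_D = 0.8488·C_{A0}·X = 0.8488×6.91×0.655 = 3.84 mol/L.

3.84 mol/L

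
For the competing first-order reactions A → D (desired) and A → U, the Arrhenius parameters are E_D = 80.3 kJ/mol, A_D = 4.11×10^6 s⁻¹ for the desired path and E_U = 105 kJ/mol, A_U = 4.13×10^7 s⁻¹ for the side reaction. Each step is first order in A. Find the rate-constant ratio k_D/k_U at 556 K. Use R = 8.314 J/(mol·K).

20.8

Since both paths have the same order in A, the concentration cancels and S_{D/U} = k_D/k_U = (A_D/A_U)·exp[(E_U−E_D)/(RT)].
(E_U−E_D)/(RT) = (105−80.3)×10³/(8.314×556) = 24700/4623 = 5.343.
k_D/k_U = (4.11×10^6/4.13×10^7)·exp(5.343) = 0.09952 × 209.2 = 20.8.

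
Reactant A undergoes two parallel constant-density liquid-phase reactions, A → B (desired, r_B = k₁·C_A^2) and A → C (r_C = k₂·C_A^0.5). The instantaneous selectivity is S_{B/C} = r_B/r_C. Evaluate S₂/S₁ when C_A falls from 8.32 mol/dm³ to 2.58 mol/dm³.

0.173

S_{B/C} = (k₁/k₂)·C_A^1.5, so S₂/S₁ = (C_{A,2}/C_{A,1})^1.5.
= (2.58/8.32)^1.5 = (0.3101)^1.5 = 0.173.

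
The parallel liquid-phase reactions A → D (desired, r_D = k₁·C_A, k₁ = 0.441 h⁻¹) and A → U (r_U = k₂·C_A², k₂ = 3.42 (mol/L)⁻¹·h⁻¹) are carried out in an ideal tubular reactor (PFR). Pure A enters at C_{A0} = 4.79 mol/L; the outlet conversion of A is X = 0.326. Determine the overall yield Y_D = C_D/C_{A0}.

C_A = C_{A0}(1−X) = 3.228 mol/L.
Along a PFR/batch, dC_D/dC_A = −r_D/(r_D+r_U) = −k₁/(k₁+k₂·C_A).
Integrating from C_{A0} to C_A: C_D = (0.441/3.42)·ln[(0.441+3.42·4.79)/(0.441+3.42·3.23)] = 0.1289·ln(16.82/11.48) = 0.04925 mol/L.
Y_D = C_D/C_{A0} = 0.04925/4.79 = 0.0103.

0.0103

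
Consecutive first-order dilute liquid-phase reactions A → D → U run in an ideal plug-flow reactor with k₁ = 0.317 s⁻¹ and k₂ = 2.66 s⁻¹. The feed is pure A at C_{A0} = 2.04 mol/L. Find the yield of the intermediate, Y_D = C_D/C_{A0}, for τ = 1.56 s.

0.0804

For first-order series with pure A initially, C_D(τ) = k₁C_{A0}/(k₂−k₁)·(e^(−k₁τ) − e^(−k₂τ)).
e^(−k₁τ) = e^(−0.317×1.56) = e^(−0.4945) = 0.6099; e^(−k₂τ) = e^(−4.150) = 0.01577.
C_D = 0.317×2.04/(2.66−0.317) × (0.6099−0.01577) = 0.2760×0.5941 = 0.1640 mol/L.
Y_D = C_D/C_{A0} = 0.1640/2.04 = 0.0804.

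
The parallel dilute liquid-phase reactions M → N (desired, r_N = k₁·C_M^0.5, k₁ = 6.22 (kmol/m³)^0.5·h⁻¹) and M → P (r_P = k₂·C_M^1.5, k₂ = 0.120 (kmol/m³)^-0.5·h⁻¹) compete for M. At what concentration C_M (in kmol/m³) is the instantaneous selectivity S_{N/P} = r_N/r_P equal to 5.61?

S_{N/P} = (k₁/k₂)·C_M⁻¹ ⇒ C_M = (S·k₂/k₁)^(-1).
= (5.61×0.120/6.22)^(-1) = (0.1082)^(-1) = 9.24 kmol/m³.

9.24 kmol/m³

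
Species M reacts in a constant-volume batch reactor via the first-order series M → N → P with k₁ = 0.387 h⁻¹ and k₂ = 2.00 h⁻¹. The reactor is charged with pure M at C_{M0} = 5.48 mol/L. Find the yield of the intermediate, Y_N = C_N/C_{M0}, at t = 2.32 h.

0.0954

For first-order series with pure M initially, C_N(t) = k₁C_{M0}/(k₂−k₁)·(e^(−k₁t) − e^(−k₂t)).
e^(−k₁t) = e^(−0.387×2.32) = e^(−0.8978) = 0.4074; e^(−k₂t) = e^(−4.640) = 0.009658.
C_N = 0.387×5.48/(2.00−0.387) × (0.4074−0.009658) = 1.315×0.3978 = 0.5230 mol/L.
Y_N = C_N/C_{M0} = 0.5230/5.48 = 0.0954.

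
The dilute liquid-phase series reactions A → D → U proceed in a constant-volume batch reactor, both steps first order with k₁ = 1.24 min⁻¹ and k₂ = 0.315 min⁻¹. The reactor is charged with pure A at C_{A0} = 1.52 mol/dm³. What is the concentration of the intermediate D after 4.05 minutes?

0.556 mol/dm³

For first-order series with pure A initially, C_D(t) = k₁C_{A0}/(k₂−k₁)·(e^(−k₁t) − e^(−k₂t)).
e^(−k₁t) = e^(−1.24×4.05) = e^(−5.022) = 0.006591; e^(−k₂t) = e^(−1.276) = 0.2792.
C_D = 1.24×1.52/(0.315−1.24) × (0.006591−0.2792) = (-2.038)×(-0.2726) = 0.5555 mol/dm³.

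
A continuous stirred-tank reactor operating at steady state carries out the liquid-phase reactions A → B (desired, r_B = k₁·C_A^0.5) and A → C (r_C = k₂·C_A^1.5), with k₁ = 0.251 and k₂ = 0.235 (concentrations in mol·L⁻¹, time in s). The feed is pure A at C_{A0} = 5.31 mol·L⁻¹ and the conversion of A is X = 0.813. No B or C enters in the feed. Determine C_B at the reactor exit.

2.24 mol·L⁻¹

Exit C_A = C_{A0}(1−X) = 5.31×0.187 = 0.9930 mol·L⁻¹.
A CSTR operates uniformly at the exit composition, giving r_B = 0.2501 and r_C = 0.2325 (each k·C_A^n at C_A = 0.9930).
Fraction of consumed A going to B: r_B/(r_B+r_C) = 0.5182.
C_B = 0.5182·C_{A0}·X = 0.5182×5.31×0.813 = 2.24 mol·L⁻¹.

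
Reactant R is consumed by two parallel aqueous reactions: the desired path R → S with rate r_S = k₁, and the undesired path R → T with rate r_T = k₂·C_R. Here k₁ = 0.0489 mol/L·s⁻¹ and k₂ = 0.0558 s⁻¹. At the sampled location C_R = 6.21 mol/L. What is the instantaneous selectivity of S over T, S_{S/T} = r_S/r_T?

0.141

S_{S/T} = r_S/r_T = (k₁)/(k₂·C_R) = (k₁/k₂)·C_R⁻¹.
= (0.0489) / (0.0558×6.210) = 0.04890/0.3465 = 0.141.
The undesired path is higher order in R, so low C_R (CSTR or dilute feed) favours S.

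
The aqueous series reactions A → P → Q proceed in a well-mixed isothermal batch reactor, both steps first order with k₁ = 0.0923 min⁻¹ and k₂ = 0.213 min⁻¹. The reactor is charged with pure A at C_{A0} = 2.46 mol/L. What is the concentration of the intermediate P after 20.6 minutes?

0.258 mol/L

For first-order series with pure A initially, C_P(t) = k₁C_{A0}/(k₂−k₁)·(e^(−k₁t) − e^(−k₂t)).
e^(−k₁t) = e^(−0.0923×20.6) = e^(−1.901) = 0.1494; e^(−k₂t) = e^(−4.388) = 0.01243.
C_P = 0.0923×2.46/(0.213−0.0923) × (0.1494−0.01243) = 1.881×0.1369 = 0.2576 mol/L.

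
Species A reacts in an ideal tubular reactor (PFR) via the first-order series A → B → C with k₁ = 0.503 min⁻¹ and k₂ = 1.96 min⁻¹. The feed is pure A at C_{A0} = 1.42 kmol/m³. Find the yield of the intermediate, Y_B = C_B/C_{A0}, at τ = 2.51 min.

Solving the coupled first-order balances gives C_B(τ) = [k₁/(k₂−k₁)]·C_{A0}·(e^(−k₁τ) − e^(−k₂τ)).
e^(−k₁τ) = e^(−0.503×2.51) = e^(−1.263) = 0.2829; e^(−k₂τ) = e^(−4.920) = 0.007302.
C_B = 0.503×1.42/(1.96−0.503) × (0.2829−0.007302) = 0.4902×0.2756 = 0.1351 kmol/m³.
Y_B = C_B/C_{A0} = 0.1351/1.42 = 0.0952.

0.0952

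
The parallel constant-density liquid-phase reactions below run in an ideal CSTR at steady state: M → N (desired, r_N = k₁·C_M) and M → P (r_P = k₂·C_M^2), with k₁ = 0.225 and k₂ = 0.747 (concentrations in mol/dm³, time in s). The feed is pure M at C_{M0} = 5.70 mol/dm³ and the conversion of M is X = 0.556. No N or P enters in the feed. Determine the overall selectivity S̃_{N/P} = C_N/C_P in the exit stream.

0.119

Exit C_M = C_{M0}(1−X) = 5.70×0.444 = 2.531 mol/dm³.
A CSTR operates uniformly at the exit composition, giving r_N = 0.5694 and r_P = 4.784 (each k·C_M^n at C_M = 2.531).
Overall selectivity = C_N/C_P = r_Nτ/(r_Pτ) = r_N/r_P = 0.119.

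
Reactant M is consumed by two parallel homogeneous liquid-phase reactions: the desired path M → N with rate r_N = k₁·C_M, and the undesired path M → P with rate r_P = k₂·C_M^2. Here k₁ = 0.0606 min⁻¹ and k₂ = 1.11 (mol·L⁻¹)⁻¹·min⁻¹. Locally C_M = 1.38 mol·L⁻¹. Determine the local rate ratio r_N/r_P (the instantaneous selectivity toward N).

S_{N/P} = r_N/r_P = (k₁·C_M)/(k₂·C_M^2) = (k₁/k₂)·C_M⁻¹.
= (0.0606×1.380) / (1.11×1.380^2) = 0.08363/2.114 = 0.0396.

0.0396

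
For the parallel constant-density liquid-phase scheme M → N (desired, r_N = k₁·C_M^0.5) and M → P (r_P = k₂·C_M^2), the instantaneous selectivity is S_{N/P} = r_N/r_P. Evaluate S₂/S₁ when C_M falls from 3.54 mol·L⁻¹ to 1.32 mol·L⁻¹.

S_{N/P} = (k₁/k₂)·C_M^-1.5, so S₂/S₁ = (C_{M,2}/C_{M,1})^-1.5.
= (1.32/3.54)^(-1.5) = (0.3729)^(-1.5) = 4.39.
Selectivity toward N rises as C_M falls — low-concentration operation is favoured.

4.39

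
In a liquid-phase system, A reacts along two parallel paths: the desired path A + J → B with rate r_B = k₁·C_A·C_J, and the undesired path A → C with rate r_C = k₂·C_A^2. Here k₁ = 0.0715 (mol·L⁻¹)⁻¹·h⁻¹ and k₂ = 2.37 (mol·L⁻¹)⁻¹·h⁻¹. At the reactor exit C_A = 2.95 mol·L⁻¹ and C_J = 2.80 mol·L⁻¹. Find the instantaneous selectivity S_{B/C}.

S_{B/C} = r_B/r_C = (k₁·C_A·C_J)/(k₂·C_A^2) = (k₁/k₂)·C_A⁻¹·C_J.
= (0.0715×2.950×2.800) / (2.37×2.950^2) = 0.5906/20.62 = 0.0286.
The undesired path is higher order in A, so low C_A (CSTR or dilute feed) favours B.

0.0286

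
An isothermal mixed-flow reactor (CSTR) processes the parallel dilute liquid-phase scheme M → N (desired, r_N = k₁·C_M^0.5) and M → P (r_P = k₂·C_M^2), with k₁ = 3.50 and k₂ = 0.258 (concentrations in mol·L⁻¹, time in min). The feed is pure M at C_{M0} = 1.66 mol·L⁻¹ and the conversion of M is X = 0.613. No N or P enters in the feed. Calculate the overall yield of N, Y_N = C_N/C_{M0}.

Exit C_M = C_{M0}(1−X) = 1.66×0.387 = 0.6424 mol·L⁻¹.
Rates in a CSTR are evaluated at the outlet concentration: r_N = 3.50×0.6424^0.5 = 2.805, r_P = 0.258×0.6424^2 = 0.1065.
Fraction of consumed M going to N: r_N/(r_N+r_P) = 0.9634.
C_N = 0.9634·C_{M0}·X = 0.9634×1.66×0.613 = 0.980 mol·L⁻¹; Y_N = C_N/C_{M0} = 0.591.

0.591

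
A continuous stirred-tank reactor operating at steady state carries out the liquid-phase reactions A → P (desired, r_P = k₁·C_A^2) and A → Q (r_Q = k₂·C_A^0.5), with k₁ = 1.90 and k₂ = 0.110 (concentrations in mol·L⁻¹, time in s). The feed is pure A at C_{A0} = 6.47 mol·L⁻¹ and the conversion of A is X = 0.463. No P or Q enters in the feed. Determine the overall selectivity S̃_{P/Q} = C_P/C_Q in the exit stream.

Exit C_A = C_{A0}(1−X) = 6.47×0.537 = 3.474 mol·L⁻¹.
A CSTR operates uniformly at the exit composition, giving r_P = 22.94 and r_Q = 0.2050 (each k·C_A^n at C_A = 3.474).
Overall selectivity = C_P/C_Q = r_Pτ/(r_Qτ) = r_P/r_Q = 112.

112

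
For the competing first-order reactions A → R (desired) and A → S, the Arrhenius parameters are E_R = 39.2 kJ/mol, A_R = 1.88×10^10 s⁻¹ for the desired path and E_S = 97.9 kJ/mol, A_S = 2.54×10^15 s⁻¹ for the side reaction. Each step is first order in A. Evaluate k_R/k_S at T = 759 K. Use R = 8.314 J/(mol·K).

0.0811

With equal orders, S_{R/S} = k_R/k_S = (A_R/A_S)·exp[(E_S−E_R)/(RT)].
(E_S−E_R)/(RT) = (97.9−39.2)×10³/(8.314×759) = 58700/6310 = 9.302.
k_R/k_S = (1.88×10^10/2.54×10^15)·exp(9.302) = 7.402×10^-6 × 10962 = 0.0811.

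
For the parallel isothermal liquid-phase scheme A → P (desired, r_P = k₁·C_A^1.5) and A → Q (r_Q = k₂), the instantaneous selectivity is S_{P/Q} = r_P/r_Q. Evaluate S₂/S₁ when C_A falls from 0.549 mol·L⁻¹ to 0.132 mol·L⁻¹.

S_{P/Q} = (k₁/k₂)·C_A^1.5, so S₂/S₁ = (C_{A,2}/C_{A,1})^1.5.
= (0.132/0.549)^1.5 = (0.2404)^1.5 = 0.118.

0.118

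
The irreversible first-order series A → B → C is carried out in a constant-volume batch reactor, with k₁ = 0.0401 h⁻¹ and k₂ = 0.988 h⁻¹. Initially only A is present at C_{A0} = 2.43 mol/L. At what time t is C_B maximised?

Setting dC_B/dt = 0 gives t_opt = ln(k₂/k₁)/(k₂−k₁).
= ln(0.988/0.0401)/(0.988−0.0401) = ln(24.64)/0.9479 = 3.204/0.9479 = 3.38 h.

3.38 h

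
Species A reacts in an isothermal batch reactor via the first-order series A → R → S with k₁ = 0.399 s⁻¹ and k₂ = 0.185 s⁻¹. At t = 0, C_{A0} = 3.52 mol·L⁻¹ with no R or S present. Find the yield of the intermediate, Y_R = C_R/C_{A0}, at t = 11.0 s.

0.221

For first-order series with pure A initially, C_R(t) = k₁C_{A0}/(k₂−k₁)·(e^(−k₁t) − e^(−k₂t)).
e^(−k₁t) = e^(−0.399×11.0) = e^(−4.389) = 0.01241; e^(−k₂t) = e^(−2.035) = 0.1307.
C_R = 0.399×3.52/(0.185−0.399) × (0.01241−0.1307) = (-6.563)×(-0.1183) = 0.7762 mol·L⁻¹.
Y_R = C_R/C_{A0} = 0.7762/3.52 = 0.221.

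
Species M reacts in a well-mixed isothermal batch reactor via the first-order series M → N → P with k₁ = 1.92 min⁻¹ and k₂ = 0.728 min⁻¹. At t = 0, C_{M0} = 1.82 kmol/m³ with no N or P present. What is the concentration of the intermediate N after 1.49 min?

Solving the coupled first-order balances gives C_N(t) = [k₁/(k₂−k₁)]·C_{M0}·(e^(−k₁t) − e^(−k₂t)).
e^(−k₁t) = e^(−1.92×1.49) = e^(−2.861) = 0.05722; e^(−k₂t) = e^(−1.085) = 0.3380.
C_N = 1.92×1.82/(0.728−1.92) × (0.05722−0.3380) = (-2.932)×(-0.2808) = 0.8231 kmol/m³.

0.823 kmol/m³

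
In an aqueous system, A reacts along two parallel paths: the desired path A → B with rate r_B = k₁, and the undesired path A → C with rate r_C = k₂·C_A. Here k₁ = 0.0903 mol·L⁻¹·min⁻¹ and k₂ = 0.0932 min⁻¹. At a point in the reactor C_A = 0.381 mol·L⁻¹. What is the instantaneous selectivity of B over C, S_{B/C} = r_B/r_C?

2.54

S_{B/C} = r_B/r_C = (k₁)/(k₂·C_A) = (k₁/k₂)·C_A⁻¹.
= (0.0903) / (0.0932×0.3810) = 0.09030/0.03551 = 2.54.
The undesired path is higher order in A, so low C_A (CSTR or dilute feed) favours B.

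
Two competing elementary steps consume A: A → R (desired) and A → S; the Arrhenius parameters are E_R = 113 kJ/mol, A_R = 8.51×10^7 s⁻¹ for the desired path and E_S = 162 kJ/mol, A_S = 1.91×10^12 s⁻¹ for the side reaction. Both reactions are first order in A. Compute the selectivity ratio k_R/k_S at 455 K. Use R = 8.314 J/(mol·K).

18.8

Since both paths have the same order in A, the concentration cancels and S_{R/S} = k_R/k_S = (A_R/A_S)·exp[(E_S−E_R)/(RT)].
(E_S−E_R)/(RT) = (162−113)×10³/(8.314×455) = 49000/3783 = 12.95.
k_R/k_S = (8.51×10^7/1.91×10^12)·exp(12.95) = 4.455×10^-5 × 4.222×10^5 = 18.8.
Since E_R < E_S, lowering the temperature improves selectivity toward R.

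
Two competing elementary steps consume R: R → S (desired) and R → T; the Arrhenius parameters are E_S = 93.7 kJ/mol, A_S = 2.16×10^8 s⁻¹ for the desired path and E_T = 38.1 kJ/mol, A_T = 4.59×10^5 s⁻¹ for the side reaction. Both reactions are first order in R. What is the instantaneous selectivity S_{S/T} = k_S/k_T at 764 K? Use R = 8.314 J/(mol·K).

With equal orders, S_{S/T} = k_S/k_T = (A_S/A_T)·exp[(E_T−E_S)/(RT)].
(E_T−E_S)/(RT) = (38.1−93.7)×10³/(8.314×764) = -55600/6352 = -8.753.
k_S/k_T = (2.16×10^8/4.59×10^5)·exp(-8.753) = 470.6 × 1.579×10^-4 = 0.0743.
Since E_S > E_T, raising the temperature improves selectivity toward S.

0.0743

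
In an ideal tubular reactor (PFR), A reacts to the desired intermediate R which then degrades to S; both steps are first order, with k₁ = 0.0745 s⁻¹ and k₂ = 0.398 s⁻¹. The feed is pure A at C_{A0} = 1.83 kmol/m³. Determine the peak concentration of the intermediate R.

Evaluating C_R at τ_opt = ln(k₂/k₁)/(k₂−k₁) gives C_{R,max}/C_{A0} = (k₁/k₂)^[k₂/(k₂−k₁)].
= (0.0745/0.398)^(0.398/(0.398−0.0745)) = (0.1872)^(1.230) = 0.1273.
C_{R,max} = 0.1273×1.83 = 0.233 kmol/m³.

0.233 kmol/m³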